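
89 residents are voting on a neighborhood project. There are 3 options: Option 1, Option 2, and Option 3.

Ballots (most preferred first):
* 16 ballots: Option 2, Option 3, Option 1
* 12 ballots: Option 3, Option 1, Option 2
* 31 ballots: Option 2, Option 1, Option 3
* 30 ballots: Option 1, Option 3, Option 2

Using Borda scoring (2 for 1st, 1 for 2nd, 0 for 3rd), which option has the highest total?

Option 1: 16×0 + 12×1 + 31×1 + 30×2 = 103
Option 2: 16×2 + 12×0 + 31×2 + 30×0 = 94
Option 3: 16×1 + 12×2 + 31×0 + 30×1 = 70

Option 1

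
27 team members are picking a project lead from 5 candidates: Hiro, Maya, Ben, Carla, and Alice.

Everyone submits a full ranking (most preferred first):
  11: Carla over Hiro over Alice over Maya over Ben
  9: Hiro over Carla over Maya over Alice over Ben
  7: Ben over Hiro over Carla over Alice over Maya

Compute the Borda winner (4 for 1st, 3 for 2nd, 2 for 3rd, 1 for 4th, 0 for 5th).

Hiro

Hiro: 11×3 + 9×4 + 7×3 = 90
Maya: 11×1 + 9×2 + 7×0 = 29
Ben: 11×0 + 9×0 + 7×4 = 28
Carla: 11×4 + 9×3 + 7×2 = 85
Alice: 11×2 + 9×1 + 7×1 = 38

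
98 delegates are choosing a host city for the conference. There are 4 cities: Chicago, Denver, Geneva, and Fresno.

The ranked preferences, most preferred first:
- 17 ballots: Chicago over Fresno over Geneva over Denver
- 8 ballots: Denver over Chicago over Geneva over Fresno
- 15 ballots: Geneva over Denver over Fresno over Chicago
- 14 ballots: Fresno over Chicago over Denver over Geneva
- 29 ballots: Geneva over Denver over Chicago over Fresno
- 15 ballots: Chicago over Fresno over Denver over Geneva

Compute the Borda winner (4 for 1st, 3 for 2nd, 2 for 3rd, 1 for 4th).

Chicago: 17×4 + 8×3 + 15×1 + 14×3 + 29×2 + 15×4 = 267
Denver: 17×1 + 8×4 + 15×3 + 14×2 + 29×3 + 15×2 = 239
Geneva: 17×2 + 8×2 + 15×4 + 14×1 + 29×4 + 15×1 = 255
Fresno: 17×3 + 8×1 + 15×2 + 14×4 + 29×1 + 15×3 = 219

Chicago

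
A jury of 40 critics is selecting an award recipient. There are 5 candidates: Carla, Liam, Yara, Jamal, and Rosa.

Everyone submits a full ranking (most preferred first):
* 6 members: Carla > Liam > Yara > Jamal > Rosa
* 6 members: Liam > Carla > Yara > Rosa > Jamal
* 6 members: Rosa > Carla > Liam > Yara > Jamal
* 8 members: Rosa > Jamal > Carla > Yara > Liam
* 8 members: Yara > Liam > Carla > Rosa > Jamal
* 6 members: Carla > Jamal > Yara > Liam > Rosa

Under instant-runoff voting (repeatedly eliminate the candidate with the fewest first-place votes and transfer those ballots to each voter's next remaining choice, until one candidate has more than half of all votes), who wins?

Round 1: Carla 12, Liam 6, Yara 8, Jamal 0, Rosa 14. Jamal eliminated.
Round 2: Carla 12, Liam 6, Yara 8, Rosa 14. Liam eliminated.
Round 3: Carla 18, Yara 8, Rosa 14. Yara eliminated.
Round 4: Carla 26, Rosa 14. Carla has a majority (≥21).

Carla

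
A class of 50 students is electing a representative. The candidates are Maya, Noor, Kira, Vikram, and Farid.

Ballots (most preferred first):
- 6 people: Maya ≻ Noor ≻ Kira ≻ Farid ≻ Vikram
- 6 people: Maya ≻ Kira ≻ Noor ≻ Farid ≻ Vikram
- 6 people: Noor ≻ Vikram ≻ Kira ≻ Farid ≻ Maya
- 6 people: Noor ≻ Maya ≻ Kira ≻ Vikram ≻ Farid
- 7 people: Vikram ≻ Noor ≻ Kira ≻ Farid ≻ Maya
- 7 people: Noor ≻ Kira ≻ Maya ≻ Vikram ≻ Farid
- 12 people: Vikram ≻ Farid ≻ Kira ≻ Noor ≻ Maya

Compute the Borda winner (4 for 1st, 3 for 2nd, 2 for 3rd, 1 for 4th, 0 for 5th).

Noor

Maya: 6×4 + 6×4 + 6×0 + 6×3 + 7×0 + 7×2 + 12×0 = 80
Noor: 6×3 + 6×2 + 6×4 + 6×4 + 7×3 + 7×4 + 12×1 = 139
Kira: 6×2 + 6×3 + 6×2 + 6×2 + 7×2 + 7×3 + 12×2 = 113
Vikram: 6×0 + 6×0 + 6×3 + 6×1 + 7×4 + 7×1 + 12×4 = 107
Farid: 6×1 + 6×1 + 6×1 + 6×0 + 7×1 + 7×0 + 12×3 = 61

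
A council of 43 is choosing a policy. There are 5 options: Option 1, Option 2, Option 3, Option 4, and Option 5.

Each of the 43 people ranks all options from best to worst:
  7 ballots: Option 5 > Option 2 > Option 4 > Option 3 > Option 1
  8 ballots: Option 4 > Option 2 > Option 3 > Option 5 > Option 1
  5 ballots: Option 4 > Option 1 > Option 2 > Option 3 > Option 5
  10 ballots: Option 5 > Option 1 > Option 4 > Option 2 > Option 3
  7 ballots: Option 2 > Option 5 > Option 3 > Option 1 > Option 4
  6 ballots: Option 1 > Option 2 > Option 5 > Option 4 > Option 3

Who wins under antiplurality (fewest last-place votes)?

Last-place votes: Option 1 15, Option 2 0, Option 3 16, Option 4 7, Option 5 5.

Option 2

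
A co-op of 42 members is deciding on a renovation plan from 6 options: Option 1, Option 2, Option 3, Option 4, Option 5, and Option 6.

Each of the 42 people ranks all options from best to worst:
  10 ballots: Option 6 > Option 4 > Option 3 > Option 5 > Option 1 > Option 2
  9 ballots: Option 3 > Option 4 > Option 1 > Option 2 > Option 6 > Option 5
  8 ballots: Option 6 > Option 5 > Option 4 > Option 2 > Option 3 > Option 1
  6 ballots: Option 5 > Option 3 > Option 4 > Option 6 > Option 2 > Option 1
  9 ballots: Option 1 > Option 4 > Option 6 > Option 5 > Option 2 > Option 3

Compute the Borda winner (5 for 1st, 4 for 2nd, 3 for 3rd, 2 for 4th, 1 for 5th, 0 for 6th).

Option 4

Option 1: 10×1 + 9×3 + 8×0 + 6×0 + 9×5 = 82
Option 2: 10×0 + 9×2 + 8×2 + 6×1 + 9×1 = 49
Option 3: 10×3 + 9×5 + 8×1 + 6×4 + 9×0 = 107
Option 4: 10×4 + 9×4 + 8×3 + 6×3 + 9×4 = 154
Option 5: 10×2 + 9×0 + 8×4 + 6×5 + 9×2 = 100
Option 6: 10×5 + 9×1 + 8×5 + 6×2 + 9×3 = 138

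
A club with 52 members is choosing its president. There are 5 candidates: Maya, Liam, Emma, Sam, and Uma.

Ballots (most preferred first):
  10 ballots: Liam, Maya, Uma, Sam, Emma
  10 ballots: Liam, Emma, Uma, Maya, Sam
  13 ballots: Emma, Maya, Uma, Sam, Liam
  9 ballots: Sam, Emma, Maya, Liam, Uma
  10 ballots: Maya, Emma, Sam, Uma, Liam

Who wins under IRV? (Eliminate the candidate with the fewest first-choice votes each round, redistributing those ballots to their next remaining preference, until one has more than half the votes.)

Emma

Round 1: Maya 10, Liam 20, Emma 13, Sam 9, Uma 0. Uma eliminated.
Round 2: Maya 10, Liam 20, Emma 13, Sam 9. Sam eliminated.
Round 3: Maya 10, Liam 20, Emma 22. Maya eliminated.
Round 4: Liam 20, Emma 32. Emma has a majority (≥27).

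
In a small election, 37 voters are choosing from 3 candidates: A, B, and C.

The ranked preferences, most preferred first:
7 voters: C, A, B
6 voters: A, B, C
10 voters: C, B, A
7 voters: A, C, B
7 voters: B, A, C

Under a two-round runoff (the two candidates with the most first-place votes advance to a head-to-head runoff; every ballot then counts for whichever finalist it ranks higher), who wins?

A

Round 1 first-place votes: A 13, B 7, C 17. C and A advance.
Runoff: C is ranked above A on 17 ballots, A above C on 20.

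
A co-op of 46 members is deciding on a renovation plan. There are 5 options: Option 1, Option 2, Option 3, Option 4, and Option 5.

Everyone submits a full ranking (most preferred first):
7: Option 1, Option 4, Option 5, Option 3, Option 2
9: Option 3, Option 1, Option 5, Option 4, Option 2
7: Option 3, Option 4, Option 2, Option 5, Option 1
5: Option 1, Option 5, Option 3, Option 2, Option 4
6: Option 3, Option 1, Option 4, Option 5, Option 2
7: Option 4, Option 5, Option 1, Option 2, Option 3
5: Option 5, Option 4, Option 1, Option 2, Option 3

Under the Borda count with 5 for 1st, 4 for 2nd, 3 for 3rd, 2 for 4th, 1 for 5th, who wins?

Option 1

Option 1: 7×5 + 9×4 + 7×1 + 5×5 + 6×4 + 7×3 + 5×3 = 163
Option 2: 7×1 + 9×1 + 7×3 + 5×2 + 6×1 + 7×2 + 5×2 = 77
Option 3: 7×2 + 9×5 + 7×5 + 5×3 + 6×5 + 7×1 + 5×1 = 151
Option 4: 7×4 + 9×2 + 7×4 + 5×1 + 6×3 + 7×5 + 5×4 = 152
Option 5: 7×3 + 9×3 + 7×2 + 5×4 + 6×2 + 7×4 + 5×5 = 147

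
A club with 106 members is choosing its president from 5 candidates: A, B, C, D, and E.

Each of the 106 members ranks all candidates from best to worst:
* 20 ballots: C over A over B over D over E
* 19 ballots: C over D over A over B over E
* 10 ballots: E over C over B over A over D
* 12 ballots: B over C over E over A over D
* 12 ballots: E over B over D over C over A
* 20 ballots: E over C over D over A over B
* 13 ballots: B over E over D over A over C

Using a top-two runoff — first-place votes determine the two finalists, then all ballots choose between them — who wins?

E

Round 1 first-place votes: A 0, B 25, C 39, D 0, E 42. E and C advance.
Runoff: E is ranked above C on 55 ballots, C above E on 51.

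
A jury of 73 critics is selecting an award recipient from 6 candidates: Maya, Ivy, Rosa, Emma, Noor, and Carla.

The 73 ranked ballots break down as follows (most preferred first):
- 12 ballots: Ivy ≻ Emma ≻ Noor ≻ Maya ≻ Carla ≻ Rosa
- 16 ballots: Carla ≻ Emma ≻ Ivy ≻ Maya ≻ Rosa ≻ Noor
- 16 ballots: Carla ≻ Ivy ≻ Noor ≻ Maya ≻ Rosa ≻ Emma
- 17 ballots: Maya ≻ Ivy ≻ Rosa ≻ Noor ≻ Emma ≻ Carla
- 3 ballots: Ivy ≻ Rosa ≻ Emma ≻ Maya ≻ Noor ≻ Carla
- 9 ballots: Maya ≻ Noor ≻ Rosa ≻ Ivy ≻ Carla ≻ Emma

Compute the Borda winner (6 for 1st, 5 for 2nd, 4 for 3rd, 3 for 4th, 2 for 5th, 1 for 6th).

Maya: 12×3 + 16×3 + 16×3 + 17×6 + 3×3 + 9×6 = 297
Ivy: 12×6 + 16×4 + 16×5 + 17×5 + 3×6 + 9×3 = 346
Rosa: 12×1 + 16×2 + 16×2 + 17×4 + 3×5 + 9×4 = 195
Emma: 12×5 + 16×5 + 16×1 + 17×2 + 3×4 + 9×1 = 211
Noor: 12×4 + 16×1 + 16×4 + 17×3 + 3×2 + 9×5 = 230
Carla: 12×2 + 16×6 + 16×6 + 17×1 + 3×1 + 9×2 = 254

Ivy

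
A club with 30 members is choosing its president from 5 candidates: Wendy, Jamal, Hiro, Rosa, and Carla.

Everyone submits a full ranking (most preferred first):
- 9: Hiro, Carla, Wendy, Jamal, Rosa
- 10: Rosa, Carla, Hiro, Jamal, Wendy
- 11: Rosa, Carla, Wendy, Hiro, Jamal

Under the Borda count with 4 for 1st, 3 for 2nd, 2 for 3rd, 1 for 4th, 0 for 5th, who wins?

Carla

Wendy: 9×2 + 10×0 + 11×2 = 40
Jamal: 9×1 + 10×1 + 11×0 = 19
Hiro: 9×4 + 10×2 + 11×1 = 67
Rosa: 9×0 + 10×4 + 11×4 = 84
Carla: 9×3 + 10×3 + 11×3 = 90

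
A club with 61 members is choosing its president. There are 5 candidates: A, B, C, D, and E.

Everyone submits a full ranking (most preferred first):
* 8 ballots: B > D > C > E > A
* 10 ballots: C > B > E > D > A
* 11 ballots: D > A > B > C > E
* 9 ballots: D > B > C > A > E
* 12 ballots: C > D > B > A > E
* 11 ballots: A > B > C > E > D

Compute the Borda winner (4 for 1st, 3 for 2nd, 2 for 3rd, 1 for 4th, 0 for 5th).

B

A: 8×0 + 10×0 + 11×3 + 9×1 + 12×1 + 11×4 = 98
B: 8×4 + 10×3 + 11×2 + 9×3 + 12×2 + 11×3 = 168
C: 8×2 + 10×4 + 11×1 + 9×2 + 12×4 + 11×2 = 155
D: 8×3 + 10×1 + 11×4 + 9×4 + 12×3 + 11×0 = 150
E: 8×1 + 10×2 + 11×0 + 9×0 + 12×0 + 11×1 = 39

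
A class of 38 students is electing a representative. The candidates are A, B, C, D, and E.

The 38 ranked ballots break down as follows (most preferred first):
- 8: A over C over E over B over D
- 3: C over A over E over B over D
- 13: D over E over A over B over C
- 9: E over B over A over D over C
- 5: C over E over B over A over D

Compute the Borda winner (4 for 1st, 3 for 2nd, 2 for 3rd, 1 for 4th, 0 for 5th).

E

A: 8×4 + 3×3 + 13×2 + 9×2 + 5×1 = 90
B: 8×1 + 3×1 + 13×1 + 9×3 + 5×2 = 61
C: 8×3 + 3×4 + 13×0 + 9×0 + 5×4 = 56
D: 8×0 + 3×0 + 13×4 + 9×1 + 5×0 = 61
E: 8×2 + 3×2 + 13×3 + 9×4 + 5×3 = 112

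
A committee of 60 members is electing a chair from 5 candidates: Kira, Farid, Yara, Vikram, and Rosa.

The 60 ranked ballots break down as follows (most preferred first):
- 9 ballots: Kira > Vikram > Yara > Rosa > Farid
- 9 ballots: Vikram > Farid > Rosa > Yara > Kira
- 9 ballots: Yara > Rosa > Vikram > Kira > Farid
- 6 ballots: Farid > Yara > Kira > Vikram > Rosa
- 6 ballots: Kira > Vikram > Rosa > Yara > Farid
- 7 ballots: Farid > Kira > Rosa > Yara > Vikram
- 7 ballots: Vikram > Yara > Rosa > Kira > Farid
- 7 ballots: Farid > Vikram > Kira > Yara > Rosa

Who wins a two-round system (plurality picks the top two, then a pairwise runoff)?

Vikram

Round 1 first-place votes: Kira 15, Farid 20, Yara 9, Vikram 16, Rosa 0. Farid and Vikram advance.
Runoff: Farid is ranked above Vikram on 20 ballots, Vikram above Farid on 40.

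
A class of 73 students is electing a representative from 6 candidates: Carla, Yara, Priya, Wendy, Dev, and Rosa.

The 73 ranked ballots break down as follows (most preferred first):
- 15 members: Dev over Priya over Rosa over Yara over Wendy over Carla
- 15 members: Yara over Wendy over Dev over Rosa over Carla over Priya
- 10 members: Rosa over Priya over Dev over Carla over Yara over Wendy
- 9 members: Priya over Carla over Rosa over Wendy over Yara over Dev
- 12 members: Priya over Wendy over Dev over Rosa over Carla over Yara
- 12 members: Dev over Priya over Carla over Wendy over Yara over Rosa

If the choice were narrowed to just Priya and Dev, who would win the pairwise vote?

Priya is ranked above Dev on 31 ballots; Dev above Priya on 42.

Dev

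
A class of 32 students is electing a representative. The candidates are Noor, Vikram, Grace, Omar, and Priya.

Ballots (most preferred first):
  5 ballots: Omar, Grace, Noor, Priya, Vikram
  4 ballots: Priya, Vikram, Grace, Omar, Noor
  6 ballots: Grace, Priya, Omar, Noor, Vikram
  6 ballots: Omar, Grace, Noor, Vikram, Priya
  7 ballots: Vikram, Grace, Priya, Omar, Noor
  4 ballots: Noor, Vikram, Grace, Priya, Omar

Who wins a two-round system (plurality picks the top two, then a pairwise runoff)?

Round 1 first-place votes: Noor 4, Vikram 7, Grace 6, Omar 11, Priya 4. Omar and Vikram advance.
Runoff: Omar is ranked above Vikram on 17 ballots, Vikram above Omar on 15.

Omar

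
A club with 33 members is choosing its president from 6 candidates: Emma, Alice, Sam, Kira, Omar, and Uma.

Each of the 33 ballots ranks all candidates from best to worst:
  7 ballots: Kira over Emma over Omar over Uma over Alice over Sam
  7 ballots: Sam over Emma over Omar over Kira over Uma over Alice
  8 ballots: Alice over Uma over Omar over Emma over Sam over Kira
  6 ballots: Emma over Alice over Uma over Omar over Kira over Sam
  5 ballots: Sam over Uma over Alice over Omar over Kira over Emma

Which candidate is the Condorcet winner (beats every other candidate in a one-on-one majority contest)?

Emma vs Alice: 20–13
Emma vs Sam: 21–12
Emma vs Kira: 21–12
Emma vs Omar: 20–13
Emma vs Uma: 20–13
Emma beats every other candidate.

Emma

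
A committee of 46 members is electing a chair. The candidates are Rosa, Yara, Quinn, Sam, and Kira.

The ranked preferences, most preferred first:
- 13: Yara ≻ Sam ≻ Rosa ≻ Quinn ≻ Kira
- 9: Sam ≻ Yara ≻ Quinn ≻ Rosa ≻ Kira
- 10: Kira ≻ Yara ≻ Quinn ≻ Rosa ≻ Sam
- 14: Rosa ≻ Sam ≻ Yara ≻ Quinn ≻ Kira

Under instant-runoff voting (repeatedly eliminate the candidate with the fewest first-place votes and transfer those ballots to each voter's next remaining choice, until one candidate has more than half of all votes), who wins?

Round 1: Rosa 14, Yara 13, Quinn 0, Sam 9, Kira 10. Quinn eliminated.
Round 2: Rosa 14, Yara 13, Sam 9, Kira 10. Sam eliminated.
Round 3: Rosa 14, Yara 22, Kira 10. Kira eliminated.
Round 4: Rosa 14, Yara 32. Yara has a majority (≥24).

Yara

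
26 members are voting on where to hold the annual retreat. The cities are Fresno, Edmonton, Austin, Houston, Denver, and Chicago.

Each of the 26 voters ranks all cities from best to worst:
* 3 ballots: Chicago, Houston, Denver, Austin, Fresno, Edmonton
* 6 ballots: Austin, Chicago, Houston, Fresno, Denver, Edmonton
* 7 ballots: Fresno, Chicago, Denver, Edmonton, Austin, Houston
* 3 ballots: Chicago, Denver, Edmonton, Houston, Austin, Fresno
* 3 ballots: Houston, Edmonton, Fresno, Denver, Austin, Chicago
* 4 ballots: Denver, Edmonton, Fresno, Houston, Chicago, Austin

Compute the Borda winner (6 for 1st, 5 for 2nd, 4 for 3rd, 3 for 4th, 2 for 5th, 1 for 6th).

Fresno: 3×2 + 6×3 + 7×6 + 3×1 + 3×4 + 4×4 = 97
Edmonton: 3×1 + 6×1 + 7×3 + 3×4 + 3×5 + 4×5 = 77
Austin: 3×3 + 6×6 + 7×2 + 3×2 + 3×2 + 4×1 = 75
Houston: 3×5 + 6×4 + 7×1 + 3×3 + 3×6 + 4×3 = 85
Denver: 3×4 + 6×2 + 7×4 + 3×5 + 3×3 + 4×6 = 100
Chicago: 3×6 + 6×5 + 7×5 + 3×6 + 3×1 + 4×2 = 112

Chicago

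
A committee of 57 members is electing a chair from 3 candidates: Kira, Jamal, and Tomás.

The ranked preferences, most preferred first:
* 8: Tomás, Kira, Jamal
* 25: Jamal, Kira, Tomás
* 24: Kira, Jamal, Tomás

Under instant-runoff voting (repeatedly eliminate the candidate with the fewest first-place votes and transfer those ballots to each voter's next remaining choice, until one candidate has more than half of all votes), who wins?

Round 1: Kira 24, Jamal 25, Tomás 8. Tomás eliminated.
Round 2: Kira 32, Jamal 25. Kira has a majority (≥29).

Kira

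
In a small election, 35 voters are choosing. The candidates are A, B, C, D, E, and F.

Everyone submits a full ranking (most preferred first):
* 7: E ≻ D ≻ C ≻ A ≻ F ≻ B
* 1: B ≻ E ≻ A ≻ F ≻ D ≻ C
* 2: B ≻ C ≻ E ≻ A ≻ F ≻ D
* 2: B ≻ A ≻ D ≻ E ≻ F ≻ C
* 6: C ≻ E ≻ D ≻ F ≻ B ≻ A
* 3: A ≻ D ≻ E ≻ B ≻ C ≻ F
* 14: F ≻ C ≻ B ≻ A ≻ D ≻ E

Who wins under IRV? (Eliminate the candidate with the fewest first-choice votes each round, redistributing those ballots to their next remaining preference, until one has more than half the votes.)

E

Round 1: A 3, B 5, C 6, D 0, E 7, F 14. D eliminated.
Round 2: A 3, B 5, C 6, E 7, F 14. A eliminated.
Round 3: B 5, C 6, E 10, F 14. B eliminated.
Round 4: C 8, E 13, F 14. C eliminated.
Round 5: E 21, F 14. E has a majority (≥18).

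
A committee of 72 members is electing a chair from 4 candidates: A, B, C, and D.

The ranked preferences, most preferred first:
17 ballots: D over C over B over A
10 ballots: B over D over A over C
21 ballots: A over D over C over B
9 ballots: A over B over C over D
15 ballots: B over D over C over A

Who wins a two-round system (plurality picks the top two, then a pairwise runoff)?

Round 1 first-place votes: A 30, B 25, C 0, D 17. A and B advance.
Runoff: A is ranked above B on 30 ballots, B above A on 42.

B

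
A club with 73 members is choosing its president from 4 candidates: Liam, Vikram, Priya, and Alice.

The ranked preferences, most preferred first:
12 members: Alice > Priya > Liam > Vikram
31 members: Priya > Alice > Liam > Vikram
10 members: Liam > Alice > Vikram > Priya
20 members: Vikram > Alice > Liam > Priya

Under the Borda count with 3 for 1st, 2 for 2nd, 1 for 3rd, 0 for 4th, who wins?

Alice

Liam: 12×1 + 31×1 + 10×3 + 20×1 = 93
Vikram: 12×0 + 31×0 + 10×1 + 20×3 = 70
Priya: 12×2 + 31×3 + 10×0 + 20×0 = 117
Alice: 12×3 + 31×2 + 10×2 + 20×2 = 158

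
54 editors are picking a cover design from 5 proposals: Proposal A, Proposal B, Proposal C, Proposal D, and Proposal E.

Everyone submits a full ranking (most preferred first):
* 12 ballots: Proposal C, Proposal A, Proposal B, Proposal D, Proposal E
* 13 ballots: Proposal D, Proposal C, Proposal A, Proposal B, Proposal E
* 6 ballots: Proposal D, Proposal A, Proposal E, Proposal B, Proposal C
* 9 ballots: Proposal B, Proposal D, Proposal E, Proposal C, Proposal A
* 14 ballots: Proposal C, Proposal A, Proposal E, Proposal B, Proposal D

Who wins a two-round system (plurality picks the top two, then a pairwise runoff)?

Proposal D

Round 1 first-place votes: Proposal A 0, Proposal B 9, Proposal C 26, Proposal D 19, Proposal E 0. Proposal C and Proposal D advance.
Runoff: Proposal C is ranked above Proposal D on 26 ballots, Proposal D above Proposal C on 28.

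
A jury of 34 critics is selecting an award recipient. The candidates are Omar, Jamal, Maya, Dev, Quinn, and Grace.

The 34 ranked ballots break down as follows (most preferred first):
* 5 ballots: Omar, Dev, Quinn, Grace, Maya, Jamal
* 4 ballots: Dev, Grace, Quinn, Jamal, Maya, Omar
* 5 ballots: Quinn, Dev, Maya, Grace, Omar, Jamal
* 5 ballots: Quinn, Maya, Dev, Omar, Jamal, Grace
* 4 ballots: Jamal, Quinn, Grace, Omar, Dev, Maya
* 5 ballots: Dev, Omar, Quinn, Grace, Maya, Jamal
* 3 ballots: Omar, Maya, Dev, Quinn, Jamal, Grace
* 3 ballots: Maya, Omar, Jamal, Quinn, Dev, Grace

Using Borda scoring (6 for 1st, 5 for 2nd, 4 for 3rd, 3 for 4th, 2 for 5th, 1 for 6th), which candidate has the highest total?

Quinn

Omar: 5×6 + 4×1 + 5×2 + 5×3 + 4×3 + 5×5 + 3×6 + 3×5 = 129
Jamal: 5×1 + 4×3 + 5×1 + 5×2 + 4×6 + 5×1 + 3×2 + 3×4 = 79
Maya: 5×2 + 4×2 + 5×4 + 5×5 + 4×1 + 5×2 + 3×5 + 3×6 = 110
Dev: 5×5 + 4×6 + 5×5 + 5×4 + 4×2 + 5×6 + 3×4 + 3×2 = 150
Quinn: 5×4 + 4×4 + 5×6 + 5×6 + 4×5 + 5×4 + 3×3 + 3×3 = 154
Grace: 5×3 + 4×5 + 5×3 + 5×1 + 4×4 + 5×3 + 3×1 + 3×1 = 92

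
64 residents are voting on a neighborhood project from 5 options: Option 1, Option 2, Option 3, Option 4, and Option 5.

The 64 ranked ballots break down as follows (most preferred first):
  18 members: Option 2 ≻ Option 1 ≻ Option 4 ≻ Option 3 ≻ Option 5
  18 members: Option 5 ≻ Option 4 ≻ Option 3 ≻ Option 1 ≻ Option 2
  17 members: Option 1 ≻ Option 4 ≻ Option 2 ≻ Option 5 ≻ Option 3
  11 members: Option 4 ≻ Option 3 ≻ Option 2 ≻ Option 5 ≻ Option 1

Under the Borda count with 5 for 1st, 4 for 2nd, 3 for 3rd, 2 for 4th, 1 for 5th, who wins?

Option 4

Option 1: 18×4 + 18×2 + 17×5 + 11×1 = 204
Option 2: 18×5 + 18×1 + 17×3 + 11×3 = 192
Option 3: 18×2 + 18×3 + 17×1 + 11×4 = 151
Option 4: 18×3 + 18×4 + 17×4 + 11×5 = 249
Option 5: 18×1 + 18×5 + 17×2 + 11×2 = 164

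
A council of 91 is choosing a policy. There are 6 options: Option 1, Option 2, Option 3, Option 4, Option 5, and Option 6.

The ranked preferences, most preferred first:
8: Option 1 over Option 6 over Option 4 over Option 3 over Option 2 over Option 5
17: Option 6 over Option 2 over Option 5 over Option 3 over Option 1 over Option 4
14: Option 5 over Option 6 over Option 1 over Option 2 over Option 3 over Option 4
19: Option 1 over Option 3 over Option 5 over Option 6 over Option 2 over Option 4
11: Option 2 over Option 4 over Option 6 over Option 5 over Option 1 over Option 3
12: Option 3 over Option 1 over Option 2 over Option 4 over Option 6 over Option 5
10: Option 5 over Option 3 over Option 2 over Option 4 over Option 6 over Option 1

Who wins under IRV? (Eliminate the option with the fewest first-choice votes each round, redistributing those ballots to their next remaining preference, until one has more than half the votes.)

Round 1: Option 1 27, Option 2 11, Option 3 12, Option 4 0, Option 5 24, Option 6 17. Option 4 eliminated.
Round 2: Option 1 27, Option 2 11, Option 3 12, Option 5 24, Option 6 17. Option 2 eliminated.
Round 3: Option 1 27, Option 3 12, Option 5 24, Option 6 28. Option 3 eliminated.
Round 4: Option 1 39, Option 5 24, Option 6 28. Option 5 eliminated.
Round 5: Option 1 39, Option 6 52. Option 6 has a majority (≥46).

Option 6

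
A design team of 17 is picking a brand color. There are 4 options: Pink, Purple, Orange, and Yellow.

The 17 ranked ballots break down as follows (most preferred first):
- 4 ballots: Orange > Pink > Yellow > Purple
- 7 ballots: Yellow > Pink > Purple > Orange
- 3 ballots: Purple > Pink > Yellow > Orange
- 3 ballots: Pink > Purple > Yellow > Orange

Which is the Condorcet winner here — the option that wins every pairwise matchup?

Pink

Pink vs Purple: 14–3
Pink vs Orange: 13–4
Pink vs Yellow: 10–7
Pink beats every other option.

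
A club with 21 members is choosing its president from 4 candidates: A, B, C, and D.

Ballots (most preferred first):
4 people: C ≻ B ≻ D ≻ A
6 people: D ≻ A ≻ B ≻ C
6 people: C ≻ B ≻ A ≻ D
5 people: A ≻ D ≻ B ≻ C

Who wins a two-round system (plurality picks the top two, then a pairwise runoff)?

D

Round 1 first-place votes: A 5, B 0, C 10, D 6. C and D advance.
Runoff: C is ranked above D on 10 ballots, D above C on 11.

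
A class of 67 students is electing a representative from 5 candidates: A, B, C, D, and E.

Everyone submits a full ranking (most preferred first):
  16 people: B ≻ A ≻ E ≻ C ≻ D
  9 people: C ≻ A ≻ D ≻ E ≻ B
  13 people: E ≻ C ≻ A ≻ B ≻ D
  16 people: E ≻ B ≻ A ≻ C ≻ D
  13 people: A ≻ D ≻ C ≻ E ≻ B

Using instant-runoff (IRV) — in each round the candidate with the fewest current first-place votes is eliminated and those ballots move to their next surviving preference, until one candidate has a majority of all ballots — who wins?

A

Round 1: A 13, B 16, C 9, D 0, E 29. D eliminated.
Round 2: A 13, B 16, C 9, E 29. C eliminated.
Round 3: A 22, B 16, E 29. B eliminated.
Round 4: A 38, E 29. A has a majority (≥34).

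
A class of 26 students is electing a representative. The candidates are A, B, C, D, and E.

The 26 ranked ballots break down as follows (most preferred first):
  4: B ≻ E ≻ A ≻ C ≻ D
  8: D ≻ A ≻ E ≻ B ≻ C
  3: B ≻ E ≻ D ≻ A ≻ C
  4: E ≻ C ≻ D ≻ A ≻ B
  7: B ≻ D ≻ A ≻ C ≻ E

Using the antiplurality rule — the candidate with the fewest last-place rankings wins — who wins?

A

Last-place votes: A 0, B 4, C 11, D 4, E 7.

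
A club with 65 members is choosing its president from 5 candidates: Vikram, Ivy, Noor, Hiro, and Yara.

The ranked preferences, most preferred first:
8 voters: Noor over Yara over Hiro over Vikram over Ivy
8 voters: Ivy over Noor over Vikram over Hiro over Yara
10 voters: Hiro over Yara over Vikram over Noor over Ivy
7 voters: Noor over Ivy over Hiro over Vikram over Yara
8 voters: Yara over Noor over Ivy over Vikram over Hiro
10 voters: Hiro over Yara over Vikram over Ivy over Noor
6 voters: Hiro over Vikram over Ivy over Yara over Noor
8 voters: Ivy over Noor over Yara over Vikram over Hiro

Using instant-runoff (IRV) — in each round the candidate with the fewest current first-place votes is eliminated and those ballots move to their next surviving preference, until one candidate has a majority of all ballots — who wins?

Round 1: Vikram 0, Ivy 16, Noor 15, Hiro 26, Yara 8. Vikram eliminated.
Round 2: Ivy 16, Noor 15, Hiro 26, Yara 8. Yara eliminated.
Round 3: Ivy 16, Noor 23, Hiro 26. Ivy eliminated.
Round 4: Noor 39, Hiro 26. Noor has a majority (≥33).

Noor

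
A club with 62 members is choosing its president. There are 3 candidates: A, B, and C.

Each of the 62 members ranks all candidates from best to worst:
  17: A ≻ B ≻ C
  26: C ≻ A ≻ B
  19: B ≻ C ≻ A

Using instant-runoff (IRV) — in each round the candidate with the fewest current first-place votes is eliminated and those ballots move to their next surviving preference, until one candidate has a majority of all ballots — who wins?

Round 1: A 17, B 19, C 26. A eliminated.
Round 2: B 36, C 26. B has a majority (≥32).

B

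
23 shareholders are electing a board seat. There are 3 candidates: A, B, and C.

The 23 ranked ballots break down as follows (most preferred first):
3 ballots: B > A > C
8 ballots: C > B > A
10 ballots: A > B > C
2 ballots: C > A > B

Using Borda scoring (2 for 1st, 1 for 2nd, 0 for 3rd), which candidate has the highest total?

A

A: 3×1 + 8×0 + 10×2 + 2×1 = 25
B: 3×2 + 8×1 + 10×1 + 2×0 = 24
C: 3×0 + 8×2 + 10×0 + 2×2 = 20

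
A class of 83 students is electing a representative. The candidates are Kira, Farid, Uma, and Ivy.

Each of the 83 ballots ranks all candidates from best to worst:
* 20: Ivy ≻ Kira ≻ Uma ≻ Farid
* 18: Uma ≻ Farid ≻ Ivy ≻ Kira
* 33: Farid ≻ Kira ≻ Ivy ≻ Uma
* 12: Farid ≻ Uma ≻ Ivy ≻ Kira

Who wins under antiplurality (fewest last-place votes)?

Ivy

Last-place votes: Kira 30, Farid 20, Uma 33, Ivy 0.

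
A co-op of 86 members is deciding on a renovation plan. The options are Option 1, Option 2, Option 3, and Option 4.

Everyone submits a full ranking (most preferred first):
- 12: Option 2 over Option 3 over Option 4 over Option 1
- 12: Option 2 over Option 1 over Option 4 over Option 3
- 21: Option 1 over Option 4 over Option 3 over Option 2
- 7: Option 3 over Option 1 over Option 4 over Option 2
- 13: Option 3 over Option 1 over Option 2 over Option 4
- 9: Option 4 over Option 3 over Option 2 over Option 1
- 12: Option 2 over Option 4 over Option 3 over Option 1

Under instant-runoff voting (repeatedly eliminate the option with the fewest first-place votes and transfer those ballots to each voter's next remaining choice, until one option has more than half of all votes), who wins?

Round 1: Option 1 21, Option 2 36, Option 3 20, Option 4 9. Option 4 eliminated.
Round 2: Option 1 21, Option 2 36, Option 3 29. Option 1 eliminated.
Round 3: Option 2 36, Option 3 50. Option 3 has a majority (≥44).

Option 3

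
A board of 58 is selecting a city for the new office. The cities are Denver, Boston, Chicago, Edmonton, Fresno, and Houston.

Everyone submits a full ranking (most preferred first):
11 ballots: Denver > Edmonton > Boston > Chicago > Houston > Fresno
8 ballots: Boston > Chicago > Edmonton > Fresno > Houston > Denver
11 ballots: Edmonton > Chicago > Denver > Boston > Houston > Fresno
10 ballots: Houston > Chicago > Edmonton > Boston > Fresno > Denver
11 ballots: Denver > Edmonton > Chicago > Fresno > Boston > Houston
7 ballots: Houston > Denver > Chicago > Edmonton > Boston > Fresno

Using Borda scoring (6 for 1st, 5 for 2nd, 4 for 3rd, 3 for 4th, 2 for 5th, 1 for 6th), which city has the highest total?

Denver: 11×6 + 8×1 + 11×4 + 10×1 + 11×6 + 7×5 = 229
Boston: 11×4 + 8×6 + 11×3 + 10×3 + 11×2 + 7×2 = 191
Chicago: 11×3 + 8×5 + 11×5 + 10×5 + 11×4 + 7×4 = 250
Edmonton: 11×5 + 8×4 + 11×6 + 10×4 + 11×5 + 7×3 = 269
Fresno: 11×1 + 8×3 + 11×1 + 10×2 + 11×3 + 7×1 = 106
Houston: 11×2 + 8×2 + 11×2 + 10×6 + 11×1 + 7×6 = 173

Edmonton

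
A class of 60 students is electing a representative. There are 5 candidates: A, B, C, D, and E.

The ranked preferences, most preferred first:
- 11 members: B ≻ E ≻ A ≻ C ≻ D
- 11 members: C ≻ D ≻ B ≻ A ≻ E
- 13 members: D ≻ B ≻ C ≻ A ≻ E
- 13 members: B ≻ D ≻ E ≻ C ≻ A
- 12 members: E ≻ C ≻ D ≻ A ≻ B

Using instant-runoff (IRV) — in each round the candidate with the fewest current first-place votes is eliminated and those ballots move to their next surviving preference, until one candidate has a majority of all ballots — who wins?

Round 1: A 0, B 24, C 11, D 13, E 12. A eliminated.
Round 2: B 24, C 11, D 13, E 12. C eliminated.
Round 3: B 24, D 24, E 12. E eliminated.
Round 4: B 24, D 36. D has a majority (≥31).

D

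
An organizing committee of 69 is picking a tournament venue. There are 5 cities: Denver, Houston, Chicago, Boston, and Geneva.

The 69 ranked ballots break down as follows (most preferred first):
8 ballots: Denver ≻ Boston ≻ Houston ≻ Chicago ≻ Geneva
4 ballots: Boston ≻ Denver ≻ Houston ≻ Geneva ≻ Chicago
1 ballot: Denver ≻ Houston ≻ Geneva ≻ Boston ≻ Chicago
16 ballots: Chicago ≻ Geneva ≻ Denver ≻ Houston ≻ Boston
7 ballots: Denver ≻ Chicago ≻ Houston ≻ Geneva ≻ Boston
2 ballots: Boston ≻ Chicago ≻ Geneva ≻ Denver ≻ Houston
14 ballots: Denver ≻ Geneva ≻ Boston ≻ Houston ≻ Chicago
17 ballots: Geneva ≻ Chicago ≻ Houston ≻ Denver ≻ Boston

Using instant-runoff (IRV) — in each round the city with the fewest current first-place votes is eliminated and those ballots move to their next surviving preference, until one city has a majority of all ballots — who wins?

Round 1: Denver 30, Houston 0, Chicago 16, Boston 6, Geneva 17. Houston eliminated.
Round 2: Denver 30, Chicago 16, Boston 6, Geneva 17. Boston eliminated.
Round 3: Denver 34, Chicago 18, Geneva 17. Geneva eliminated.
Round 4: Denver 34, Chicago 35. Chicago has a majority (≥35).

Chicago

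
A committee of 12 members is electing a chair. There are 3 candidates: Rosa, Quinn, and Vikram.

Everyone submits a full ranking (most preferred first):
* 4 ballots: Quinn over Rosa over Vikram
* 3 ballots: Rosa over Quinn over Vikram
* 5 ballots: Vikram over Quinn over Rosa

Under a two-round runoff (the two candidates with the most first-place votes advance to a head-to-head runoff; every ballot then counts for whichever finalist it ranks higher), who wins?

Quinn

Round 1 first-place votes: Rosa 3, Quinn 4, Vikram 5. Vikram and Quinn advance.
Runoff: Vikram is ranked above Quinn on 5 ballots, Quinn above Vikram on 7.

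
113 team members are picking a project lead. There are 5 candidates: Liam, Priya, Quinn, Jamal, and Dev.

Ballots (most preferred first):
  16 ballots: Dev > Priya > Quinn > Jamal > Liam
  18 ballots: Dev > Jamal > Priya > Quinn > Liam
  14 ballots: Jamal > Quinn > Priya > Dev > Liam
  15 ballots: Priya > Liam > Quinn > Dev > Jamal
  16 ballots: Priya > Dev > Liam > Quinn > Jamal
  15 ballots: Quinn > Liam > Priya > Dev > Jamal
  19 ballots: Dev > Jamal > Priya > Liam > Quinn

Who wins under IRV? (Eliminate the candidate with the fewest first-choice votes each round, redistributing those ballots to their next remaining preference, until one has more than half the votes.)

Priya

Round 1: Liam 0, Priya 31, Quinn 15, Jamal 14, Dev 53. Liam eliminated.
Round 2: Priya 31, Quinn 15, Jamal 14, Dev 53. Jamal eliminated.
Round 3: Priya 31, Quinn 29, Dev 53. Quinn eliminated.
Round 4: Priya 60, Dev 53. Priya has a majority (≥57).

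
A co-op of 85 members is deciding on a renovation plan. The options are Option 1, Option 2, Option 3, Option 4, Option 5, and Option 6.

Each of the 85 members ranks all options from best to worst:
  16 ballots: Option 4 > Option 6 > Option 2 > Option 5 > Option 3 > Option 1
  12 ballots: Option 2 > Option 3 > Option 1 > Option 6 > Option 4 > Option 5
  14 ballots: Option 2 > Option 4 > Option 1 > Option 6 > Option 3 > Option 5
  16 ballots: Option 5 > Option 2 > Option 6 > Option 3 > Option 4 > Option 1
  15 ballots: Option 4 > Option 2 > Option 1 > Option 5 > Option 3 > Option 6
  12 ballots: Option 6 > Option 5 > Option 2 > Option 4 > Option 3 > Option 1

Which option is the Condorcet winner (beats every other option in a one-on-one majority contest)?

Option 2 vs Option 1: 85–0
Option 2 vs Option 3: 85–0
Option 2 vs Option 4: 54–31
Option 2 vs Option 5: 57–28
Option 2 vs Option 6: 57–28
Option 2 beats every other option.

Option 2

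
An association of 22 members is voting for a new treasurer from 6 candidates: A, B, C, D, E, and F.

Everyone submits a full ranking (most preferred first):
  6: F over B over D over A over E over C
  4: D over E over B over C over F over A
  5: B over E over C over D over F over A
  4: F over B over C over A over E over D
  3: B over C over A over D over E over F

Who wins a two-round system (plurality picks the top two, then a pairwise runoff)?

B

Round 1 first-place votes: A 0, B 8, C 0, D 4, E 0, F 10. F and B advance.
Runoff: F is ranked above B on 10 ballots, B above F on 12.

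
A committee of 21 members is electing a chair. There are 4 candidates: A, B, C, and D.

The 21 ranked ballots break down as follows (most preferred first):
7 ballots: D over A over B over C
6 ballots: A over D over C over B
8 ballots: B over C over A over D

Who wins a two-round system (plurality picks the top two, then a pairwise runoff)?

D

Round 1 first-place votes: A 6, B 8, C 0, D 7. B and D advance.
Runoff: B is ranked above D on 8 ballots, D above B on 13.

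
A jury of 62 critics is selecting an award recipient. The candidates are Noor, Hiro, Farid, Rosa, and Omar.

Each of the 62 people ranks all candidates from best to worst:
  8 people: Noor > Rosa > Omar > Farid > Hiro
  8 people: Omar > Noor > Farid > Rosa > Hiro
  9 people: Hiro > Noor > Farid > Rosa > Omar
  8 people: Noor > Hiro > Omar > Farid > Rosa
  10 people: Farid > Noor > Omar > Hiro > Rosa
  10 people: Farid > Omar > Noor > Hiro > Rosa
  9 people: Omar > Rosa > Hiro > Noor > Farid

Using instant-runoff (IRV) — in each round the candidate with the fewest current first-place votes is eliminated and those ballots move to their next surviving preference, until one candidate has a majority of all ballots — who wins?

Round 1: Noor 16, Hiro 9, Farid 20, Rosa 0, Omar 17. Rosa eliminated.
Round 2: Noor 16, Hiro 9, Farid 20, Omar 17. Hiro eliminated.
Round 3: Noor 25, Farid 20, Omar 17. Omar eliminated.
Round 4: Noor 42, Farid 20. Noor has a majority (≥32).

Noor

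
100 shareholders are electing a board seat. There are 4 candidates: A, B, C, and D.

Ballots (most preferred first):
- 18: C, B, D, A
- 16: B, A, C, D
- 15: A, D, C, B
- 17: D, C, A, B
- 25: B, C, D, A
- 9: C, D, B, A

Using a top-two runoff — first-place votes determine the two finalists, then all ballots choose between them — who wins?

Round 1 first-place votes: A 15, B 41, C 27, D 17. B and C advance.
Runoff: B is ranked above C on 41 ballots, C above B on 59.

C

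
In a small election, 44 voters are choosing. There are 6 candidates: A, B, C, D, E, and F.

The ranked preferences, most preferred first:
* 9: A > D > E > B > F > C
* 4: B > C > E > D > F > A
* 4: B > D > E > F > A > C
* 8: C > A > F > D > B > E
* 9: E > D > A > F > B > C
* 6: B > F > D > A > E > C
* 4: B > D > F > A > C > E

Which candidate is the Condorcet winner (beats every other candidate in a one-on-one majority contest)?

D vs A: 27–17
D vs B: 26–18
D vs C: 32–12
D vs E: 31–13
D vs F: 30–14
D beats every other candidate.

D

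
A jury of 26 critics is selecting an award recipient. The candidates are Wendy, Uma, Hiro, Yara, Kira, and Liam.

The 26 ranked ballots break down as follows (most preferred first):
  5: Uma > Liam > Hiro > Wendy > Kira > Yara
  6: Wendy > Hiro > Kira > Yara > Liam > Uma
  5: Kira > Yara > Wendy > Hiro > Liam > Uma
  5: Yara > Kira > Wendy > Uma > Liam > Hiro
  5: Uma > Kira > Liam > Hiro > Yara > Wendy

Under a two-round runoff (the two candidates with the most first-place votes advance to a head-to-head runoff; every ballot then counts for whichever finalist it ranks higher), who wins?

Round 1 first-place votes: Wendy 6, Uma 10, Hiro 0, Yara 5, Kira 5, Liam 0. Uma and Wendy advance.
Runoff: Uma is ranked above Wendy on 10 ballots, Wendy above Uma on 16.

Wendy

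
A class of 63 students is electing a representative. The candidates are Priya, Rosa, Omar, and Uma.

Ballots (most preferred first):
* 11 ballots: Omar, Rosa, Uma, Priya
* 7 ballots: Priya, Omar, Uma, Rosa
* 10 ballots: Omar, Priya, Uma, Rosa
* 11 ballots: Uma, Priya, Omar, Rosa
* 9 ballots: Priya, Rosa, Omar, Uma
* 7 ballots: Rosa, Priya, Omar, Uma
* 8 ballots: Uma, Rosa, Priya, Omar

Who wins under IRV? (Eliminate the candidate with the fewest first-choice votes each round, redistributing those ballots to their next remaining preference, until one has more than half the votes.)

Round 1: Priya 16, Rosa 7, Omar 21, Uma 19. Rosa eliminated.
Round 2: Priya 23, Omar 21, Uma 19. Uma eliminated.
Round 3: Priya 42, Omar 21. Priya has a majority (≥32).

Priya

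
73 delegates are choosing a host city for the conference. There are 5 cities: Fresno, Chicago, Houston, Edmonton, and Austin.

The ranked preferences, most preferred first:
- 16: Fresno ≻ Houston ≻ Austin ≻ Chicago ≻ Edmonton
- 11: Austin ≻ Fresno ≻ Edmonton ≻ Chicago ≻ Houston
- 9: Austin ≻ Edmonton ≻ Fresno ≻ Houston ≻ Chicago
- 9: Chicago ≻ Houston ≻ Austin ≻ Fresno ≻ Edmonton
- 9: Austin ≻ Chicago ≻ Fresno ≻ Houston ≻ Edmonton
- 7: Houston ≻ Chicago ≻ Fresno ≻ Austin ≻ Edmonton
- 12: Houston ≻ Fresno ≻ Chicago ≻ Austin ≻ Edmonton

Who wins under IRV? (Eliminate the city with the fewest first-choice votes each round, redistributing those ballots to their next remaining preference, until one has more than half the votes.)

Houston

Round 1: Fresno 16, Chicago 9, Houston 19, Edmonton 0, Austin 29. Edmonton eliminated.
Round 2: Fresno 16, Chicago 9, Houston 19, Austin 29. Chicago eliminated.
Round 3: Fresno 16, Houston 28, Austin 29. Fresno eliminated.
Round 4: Houston 44, Austin 29. Houston has a majority (≥37).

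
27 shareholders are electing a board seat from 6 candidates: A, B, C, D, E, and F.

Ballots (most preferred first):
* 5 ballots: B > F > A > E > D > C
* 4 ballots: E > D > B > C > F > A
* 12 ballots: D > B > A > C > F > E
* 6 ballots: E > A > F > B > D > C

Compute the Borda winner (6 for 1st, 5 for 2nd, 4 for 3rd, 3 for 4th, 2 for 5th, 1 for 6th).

B

A: 5×4 + 4×1 + 12×4 + 6×5 = 102
B: 5×6 + 4×4 + 12×5 + 6×3 = 124
C: 5×1 + 4×3 + 12×3 + 6×1 = 59
D: 5×2 + 4×5 + 12×6 + 6×2 = 114
E: 5×3 + 4×6 + 12×1 + 6×6 = 87
F: 5×5 + 4×2 + 12×2 + 6×4 = 81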